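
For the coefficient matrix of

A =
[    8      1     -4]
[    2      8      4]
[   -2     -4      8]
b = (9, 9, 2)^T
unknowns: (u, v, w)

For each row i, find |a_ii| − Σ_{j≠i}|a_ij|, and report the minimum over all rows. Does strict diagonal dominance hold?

2

row 1: |8| − (1+4) = 3
row 2: |8| − (2+4) = 2
row 3: |8| − (2+4) = 2
minimum over rows = 2 → strictly diagonally dominant (convergence guaranteed)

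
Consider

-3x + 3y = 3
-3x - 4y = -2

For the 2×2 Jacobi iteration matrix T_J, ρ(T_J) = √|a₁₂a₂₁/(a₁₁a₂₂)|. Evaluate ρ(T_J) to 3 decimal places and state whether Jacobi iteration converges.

a₁₂a₂₁/(a₁₁a₂₂) = (3)·(-3) / ((-3)·(-4)) = -0.750000
ρ = √|-0.750000| = √0.750000 = 0.866
ρ < 1, so Jacobi converges

0.866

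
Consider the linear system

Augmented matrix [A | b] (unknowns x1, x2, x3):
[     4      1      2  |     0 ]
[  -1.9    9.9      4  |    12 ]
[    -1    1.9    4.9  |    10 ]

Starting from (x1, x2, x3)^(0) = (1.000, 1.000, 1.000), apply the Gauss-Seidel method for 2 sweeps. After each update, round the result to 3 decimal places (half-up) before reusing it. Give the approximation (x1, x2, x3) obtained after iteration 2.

Iteration 1:
  x1 = (0 - (1)·1.000 - (2)·1.000) / (4) = -0.750
  x2 = (12 - (-1.9)·-0.750 - (4)·1.000) / (9.9) = 0.664
  x3 = (10 - (-1)·-0.750 - (1.9)·0.664) / (4.9) = 1.630
Iteration 2:
  x1 = (0 - (1)·0.664 - (2)·1.630) / (4) = -0.981
  x2 = (12 - (-1.9)·-0.981 - (4)·1.630) / (9.9) = 0.365
  x3 = (10 - (-1)·-0.981 - (1.9)·0.365) / (4.9) = 1.699

(-0.981, 0.365, 1.699)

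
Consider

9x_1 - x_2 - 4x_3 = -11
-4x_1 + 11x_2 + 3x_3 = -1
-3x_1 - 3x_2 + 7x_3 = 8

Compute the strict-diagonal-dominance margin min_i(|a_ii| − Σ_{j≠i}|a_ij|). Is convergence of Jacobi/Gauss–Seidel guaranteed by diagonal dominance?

row 1: |9| − (1+4) = 4
row 2: |11| − (4+3) = 4
row 3: |7| − (3+3) = 1
minimum over rows = 1 → strictly diagonally dominant (convergence guaranteed)

1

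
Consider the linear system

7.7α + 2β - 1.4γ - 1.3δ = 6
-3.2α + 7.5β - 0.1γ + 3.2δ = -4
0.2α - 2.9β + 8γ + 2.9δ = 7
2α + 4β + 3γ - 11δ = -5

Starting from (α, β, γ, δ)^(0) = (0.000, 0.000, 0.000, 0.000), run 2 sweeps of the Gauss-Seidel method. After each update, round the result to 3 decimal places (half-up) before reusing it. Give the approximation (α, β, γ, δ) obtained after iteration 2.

Iteration 1:
  α = (6 - (2)·0.000 - (-1.4)·0.000 - (-1.3)·0.000) / (7.7) = 0.779
  β = (-4 - (-3.2)·0.779 - (-0.1)·0.000 - (3.2)·0.000) / (7.5) = -0.201
  γ = (7 - (0.2)·0.779 - (-2.9)·-0.201 - (2.9)·0.000) / (8) = 0.783
  δ = (-5 - (2)·0.779 - (4)·-0.201 - (3)·0.783) / (-11) = 0.737
Iteration 2:
  α = (6 - (2)·-0.201 - (-1.4)·0.783 - (-1.3)·0.737) / (7.7) = 1.098
  β = (-4 - (-3.2)·1.098 - (-0.1)·0.783 - (3.2)·0.737) / (7.5) = -0.369
  γ = (7 - (0.2)·1.098 - (-2.9)·-0.369 - (2.9)·0.737) / (8) = 0.447
  δ = (-5 - (2)·1.098 - (4)·-0.369 - (3)·0.447) / (-11) = 0.642

(1.098, -0.369, 0.447, 0.642)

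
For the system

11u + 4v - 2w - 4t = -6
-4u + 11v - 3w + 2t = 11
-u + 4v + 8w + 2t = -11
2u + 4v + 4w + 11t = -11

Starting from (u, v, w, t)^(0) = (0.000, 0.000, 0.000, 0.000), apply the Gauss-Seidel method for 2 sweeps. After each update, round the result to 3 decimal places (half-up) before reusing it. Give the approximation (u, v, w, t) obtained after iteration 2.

Iteration 1:
  u = (-6 - (4)·0.000 - (-2)·0.000 - (-4)·0.000) / (11) = -0.545
  v = (11 - (-4)·-0.545 - (-3)·0.000 - (2)·0.000) / (11) = 0.802
  w = (-11 - (-1)·-0.545 - (4)·0.802 - (2)·0.000) / (8) = -1.844
  t = (-11 - (2)·-0.545 - (4)·0.802 - (4)·-1.844) / (11) = -0.522
Iteration 2:
  u = (-6 - (4)·0.802 - (-2)·-1.844 - (-4)·-0.522) / (11) = -1.362
  v = (11 - (-4)·-1.362 - (-3)·-1.844 - (2)·-0.522) / (11) = 0.097
  w = (-11 - (-1)·-1.362 - (4)·0.097 - (2)·-0.522) / (8) = -1.463
  t = (-11 - (2)·-1.362 - (4)·0.097 - (4)·-1.463) / (11) = -0.256

(-1.362, 0.097, -1.463, -0.256)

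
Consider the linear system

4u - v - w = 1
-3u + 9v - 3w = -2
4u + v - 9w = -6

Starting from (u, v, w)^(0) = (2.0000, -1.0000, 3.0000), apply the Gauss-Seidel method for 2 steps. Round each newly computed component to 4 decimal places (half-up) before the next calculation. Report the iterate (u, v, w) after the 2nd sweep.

Iteration 1:
  u = (1 - (-1)·-1.0000 - (-1)·3.0000) / (4) = 0.7500
  v = (-2 - (-3)·0.7500 - (-3)·3.0000) / (9) = 1.0278
  w = (-6 - (4)·0.7500 - (1)·1.0278) / (-9) = 1.1142
Iteration 2:
  u = (1 - (-1)·1.0278 - (-1)·1.1142) / (4) = 0.7855
  v = (-2 - (-3)·0.7855 - (-3)·1.1142) / (9) = 0.4110
  w = (-6 - (4)·0.7855 - (1)·0.4110) / (-9) = 1.0614

(0.7855, 0.4110, 1.0614)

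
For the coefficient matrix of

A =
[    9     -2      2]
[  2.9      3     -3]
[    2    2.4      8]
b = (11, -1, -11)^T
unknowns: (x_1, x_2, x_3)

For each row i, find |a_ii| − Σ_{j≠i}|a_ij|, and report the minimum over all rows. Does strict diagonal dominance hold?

row 1: |9| − (2+2) = 5
row 2: |3| − (2.9+3) = -2.9
row 3: |8| − (2+2.4) = 3.6
minimum over rows = -2.9 → not strictly diagonally dominant

-2.9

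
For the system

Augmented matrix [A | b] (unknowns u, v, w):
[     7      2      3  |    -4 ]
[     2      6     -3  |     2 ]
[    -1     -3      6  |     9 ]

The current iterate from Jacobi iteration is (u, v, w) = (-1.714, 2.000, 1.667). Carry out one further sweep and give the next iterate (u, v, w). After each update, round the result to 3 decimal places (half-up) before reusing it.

One sweep:
  u = (-4 - (2)·2.000 - (3)·1.667) / (7) = -1.857
  v = (2 - (2)·-1.714 - (-3)·1.667) / (6) = 1.738
  w = (9 - (-1)·-1.714 - (-3)·2.000) / (6) = 2.214

(-1.857, 1.738, 2.214)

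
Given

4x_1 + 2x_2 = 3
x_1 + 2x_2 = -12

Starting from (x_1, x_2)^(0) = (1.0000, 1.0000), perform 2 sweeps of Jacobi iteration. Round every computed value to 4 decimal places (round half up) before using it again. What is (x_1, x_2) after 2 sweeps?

(4.0000, -6.1250)

Iteration 1:
  x_1 = (3 - (2)·1.0000) / (4) = 0.2500
  x_2 = (-12 - (1)·1.0000) / (2) = -6.5000
Iteration 2:
  x_1 = (3 - (2)·-6.5000) / (4) = 4.0000
  x_2 = (-12 - (1)·0.2500) / (2) = -6.1250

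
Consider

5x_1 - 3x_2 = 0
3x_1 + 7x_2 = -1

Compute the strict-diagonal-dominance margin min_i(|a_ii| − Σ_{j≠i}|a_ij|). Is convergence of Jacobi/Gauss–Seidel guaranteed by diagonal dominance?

2

row 1: |5| − (3) = 2
row 2: |7| − (3) = 4
minimum over rows = 2 → strictly diagonally dominant (convergence guaranteed)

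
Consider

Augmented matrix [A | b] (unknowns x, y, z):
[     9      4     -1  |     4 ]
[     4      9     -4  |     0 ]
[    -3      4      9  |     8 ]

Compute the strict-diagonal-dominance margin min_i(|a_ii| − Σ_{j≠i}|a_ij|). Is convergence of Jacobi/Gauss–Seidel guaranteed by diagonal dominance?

1

row 1: |9| − (4+1) = 4
row 2: |9| − (4+4) = 1
row 3: |9| − (3+4) = 2
minimum over rows = 1 → strictly diagonally dominant (convergence guaranteed)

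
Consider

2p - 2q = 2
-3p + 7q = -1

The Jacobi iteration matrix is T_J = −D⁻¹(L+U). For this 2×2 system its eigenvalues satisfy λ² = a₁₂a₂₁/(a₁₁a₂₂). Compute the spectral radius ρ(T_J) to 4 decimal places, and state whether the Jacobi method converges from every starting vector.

a₁₂a₂₁/(a₁₁a₂₂) = (-2)·(-3) / ((2)·(7)) = 0.428571
ρ = √|0.428571| = √0.428571 = 0.6547
ρ < 1, so Jacobi converges

0.6547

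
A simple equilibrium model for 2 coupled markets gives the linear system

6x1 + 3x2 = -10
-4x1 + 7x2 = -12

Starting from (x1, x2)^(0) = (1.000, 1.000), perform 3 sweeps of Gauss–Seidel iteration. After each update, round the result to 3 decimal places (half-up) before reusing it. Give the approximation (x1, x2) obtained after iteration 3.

(-0.755, -2.146)

Iteration 1:
  x1 = (-10 - (3)·1.000) / (6) = -2.167
  x2 = (-12 - (-4)·-2.167) / (7) = -2.953
Iteration 2:
  x1 = (-10 - (3)·-2.953) / (6) = -0.190
  x2 = (-12 - (-4)·-0.190) / (7) = -1.823
Iteration 3:
  x1 = (-10 - (3)·-1.823) / (6) = -0.755
  x2 = (-12 - (-4)·-0.755) / (7) = -2.146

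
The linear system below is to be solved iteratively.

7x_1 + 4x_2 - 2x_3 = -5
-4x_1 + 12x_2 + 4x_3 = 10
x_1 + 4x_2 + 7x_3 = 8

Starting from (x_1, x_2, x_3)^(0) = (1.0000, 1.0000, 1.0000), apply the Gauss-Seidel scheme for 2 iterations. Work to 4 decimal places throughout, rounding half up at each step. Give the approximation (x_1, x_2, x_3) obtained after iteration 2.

Iteration 1:
  x_1 = (-5 - (4)·1.0000 - (-2)·1.0000) / (7) = -1.0000
  x_2 = (10 - (-4)·-1.0000 - (4)·1.0000) / (12) = 0.1667
  x_3 = (8 - (1)·-1.0000 - (4)·0.1667) / (7) = 1.1905
Iteration 2:
  x_1 = (-5 - (4)·0.1667 - (-2)·1.1905) / (7) = -0.4694
  x_2 = (10 - (-4)·-0.4694 - (4)·1.1905) / (12) = 0.2800
  x_3 = (8 - (1)·-0.4694 - (4)·0.2800) / (7) = 1.0499

(-0.4694, 0.2800, 1.0499)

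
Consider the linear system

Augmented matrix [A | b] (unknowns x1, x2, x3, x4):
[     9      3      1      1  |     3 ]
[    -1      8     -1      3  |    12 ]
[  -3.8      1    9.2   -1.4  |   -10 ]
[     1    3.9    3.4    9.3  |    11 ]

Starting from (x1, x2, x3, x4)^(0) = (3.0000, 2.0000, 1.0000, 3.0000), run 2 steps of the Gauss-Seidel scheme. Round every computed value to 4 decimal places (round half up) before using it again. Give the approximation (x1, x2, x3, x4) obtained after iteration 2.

(0.1473, 0.8459, -0.8957, 1.1397)

Iteration 1:
  x1 = (3 - (3)·2.0000 - (1)·1.0000 - (1)·3.0000) / (9) = -0.7778
  x2 = (12 - (-1)·-0.7778 - (-1)·1.0000 - (3)·3.0000) / (8) = 0.4028
  x3 = (-10 - (-3.8)·-0.7778 - (1)·0.4028 - (-1.4)·3.0000) / (9.2) = -0.9955
  x4 = (11 - (1)·-0.7778 - (3.9)·0.4028 - (3.4)·-0.9955) / (9.3) = 1.4615
Iteration 2:
  x1 = (3 - (3)·0.4028 - (1)·-0.9955 - (1)·1.4615) / (9) = 0.1473
  x2 = (12 - (-1)·0.1473 - (-1)·-0.9955 - (3)·1.4615) / (8) = 0.8459
  x3 = (-10 - (-3.8)·0.1473 - (1)·0.8459 - (-1.4)·1.4615) / (9.2) = -0.8957
  x4 = (11 - (1)·0.1473 - (3.9)·0.8459 - (3.4)·-0.8957) / (9.3) = 1.1397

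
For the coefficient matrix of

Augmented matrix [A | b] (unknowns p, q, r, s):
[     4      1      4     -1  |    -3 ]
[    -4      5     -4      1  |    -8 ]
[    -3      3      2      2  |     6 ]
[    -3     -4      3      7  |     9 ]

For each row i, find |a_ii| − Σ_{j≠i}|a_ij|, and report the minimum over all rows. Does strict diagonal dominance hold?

row 1: |4| − (1+4+1) = -2
row 2: |5| − (4+4+1) = -4
row 3: |2| − (3+3+2) = -6
row 4: |7| − (3+4+3) = -3
minimum over rows = -6 → not strictly diagonally dominant

-6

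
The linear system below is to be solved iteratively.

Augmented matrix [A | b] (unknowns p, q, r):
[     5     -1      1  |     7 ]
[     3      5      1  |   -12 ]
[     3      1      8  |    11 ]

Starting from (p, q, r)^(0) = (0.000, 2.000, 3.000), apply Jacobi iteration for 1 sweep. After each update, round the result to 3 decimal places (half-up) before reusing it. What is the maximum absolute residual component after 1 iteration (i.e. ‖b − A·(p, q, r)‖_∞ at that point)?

Iteration 1:
  p = (7 - (-1)·2.000 - (1)·3.000) / (5) = 1.200
  q = (-12 - (3)·0.000 - (1)·3.000) / (5) = -3.000
  r = (11 - (3)·0.000 - (1)·2.000) / (8) = 1.125
Residual b − A·x = (-3.125, -1.725, 1.400); ∞-norm = 3.125

3.125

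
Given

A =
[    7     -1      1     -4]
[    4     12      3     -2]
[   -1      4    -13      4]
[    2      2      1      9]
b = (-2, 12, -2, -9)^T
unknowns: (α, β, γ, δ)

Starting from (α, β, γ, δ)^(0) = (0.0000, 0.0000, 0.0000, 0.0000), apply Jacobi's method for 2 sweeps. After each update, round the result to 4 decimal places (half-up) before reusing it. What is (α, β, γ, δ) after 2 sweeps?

Iteration 1:
  α = (-2 - (-1)·0.0000 - (1)·0.0000 - (-4)·0.0000) / (7) = -0.2857
  β = (12 - (4)·0.0000 - (3)·0.0000 - (-2)·0.0000) / (12) = 1.0000
  γ = (-2 - (-1)·0.0000 - (4)·0.0000 - (4)·0.0000) / (-13) = 0.1538
  δ = (-9 - (2)·0.0000 - (2)·0.0000 - (1)·0.0000) / (9) = -1.0000
Iteration 2:
  α = (-2 - (-1)·1.0000 - (1)·0.1538 - (-4)·-1.0000) / (7) = -0.7363
  β = (12 - (4)·-0.2857 - (3)·0.1538 - (-2)·-1.0000) / (12) = 0.8901
  γ = (-2 - (-1)·-0.2857 - (4)·1.0000 - (4)·-1.0000) / (-13) = 0.1758
  δ = (-9 - (2)·-0.2857 - (2)·1.0000 - (1)·0.1538) / (9) = -1.1758

(-0.7363, 0.8901, 0.1758, -1.1758)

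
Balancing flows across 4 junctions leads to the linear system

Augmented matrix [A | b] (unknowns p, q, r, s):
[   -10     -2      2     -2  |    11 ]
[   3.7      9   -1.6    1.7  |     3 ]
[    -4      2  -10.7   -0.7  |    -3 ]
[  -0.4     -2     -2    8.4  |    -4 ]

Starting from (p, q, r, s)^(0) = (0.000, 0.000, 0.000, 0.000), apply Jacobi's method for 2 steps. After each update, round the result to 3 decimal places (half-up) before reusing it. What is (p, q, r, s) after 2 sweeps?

Iteration 1:
  p = (11 - (-2)·0.000 - (2)·0.000 - (-2)·0.000) / (-10) = -1.100
  q = (3 - (3.7)·0.000 - (-1.6)·0.000 - (1.7)·0.000) / (9) = 0.333
  r = (-3 - (-4)·0.000 - (2)·0.000 - (-0.7)·0.000) / (-10.7) = 0.280
  s = (-4 - (-0.4)·0.000 - (-2)·0.000 - (-2)·0.000) / (8.4) = -0.476
Iteration 2:
  p = (11 - (-2)·0.333 - (2)·0.280 - (-2)·-0.476) / (-10) = -1.015
  q = (3 - (3.7)·-1.100 - (-1.6)·0.280 - (1.7)·-0.476) / (9) = 0.925
  r = (-3 - (-4)·-1.100 - (2)·0.333 - (-0.7)·-0.476) / (-10.7) = 0.785
  s = (-4 - (-0.4)·-1.100 - (-2)·0.333 - (-2)·0.280) / (8.4) = -0.383

(-1.015, 0.925, 0.785, -0.383)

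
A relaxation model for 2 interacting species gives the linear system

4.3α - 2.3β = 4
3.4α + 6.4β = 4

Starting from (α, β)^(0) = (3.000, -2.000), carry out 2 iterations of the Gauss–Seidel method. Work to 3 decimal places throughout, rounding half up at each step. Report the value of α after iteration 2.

1.304

Iteration 1:
  α = (4 - (-2.3)·-2.000) / (4.3) = -0.140
  β = (4 - (3.4)·-0.140) / (6.4) = 0.699
Iteration 2:
  α = (4 - (-2.3)·0.699) / (4.3) = 1.304
  β = (4 - (3.4)·1.304) / (6.4) = -0.068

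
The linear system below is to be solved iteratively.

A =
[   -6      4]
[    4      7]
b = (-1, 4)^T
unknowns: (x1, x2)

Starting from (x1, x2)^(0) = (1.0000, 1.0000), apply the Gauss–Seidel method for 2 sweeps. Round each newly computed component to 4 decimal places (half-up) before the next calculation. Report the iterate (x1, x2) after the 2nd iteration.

Iteration 1:
  x1 = (-1 - (4)·1.0000) / (-6) = 0.8333
  x2 = (4 - (4)·0.8333) / (7) = 0.0953
Iteration 2:
  x1 = (-1 - (4)·0.0953) / (-6) = 0.2302
  x2 = (4 - (4)·0.2302) / (7) = 0.4399

(0.2302, 0.4399)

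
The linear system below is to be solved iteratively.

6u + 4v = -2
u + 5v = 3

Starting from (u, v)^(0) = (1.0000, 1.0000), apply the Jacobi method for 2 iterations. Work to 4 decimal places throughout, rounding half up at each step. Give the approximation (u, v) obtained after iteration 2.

Iteration 1:
  u = (-2 - (4)·1.0000) / (6) = -1.0000
  v = (3 - (1)·1.0000) / (5) = 0.4000
Iteration 2:
  u = (-2 - (4)·0.4000) / (6) = -0.6000
  v = (3 - (1)·-1.0000) / (5) = 0.8000

(-0.6000, 0.8000)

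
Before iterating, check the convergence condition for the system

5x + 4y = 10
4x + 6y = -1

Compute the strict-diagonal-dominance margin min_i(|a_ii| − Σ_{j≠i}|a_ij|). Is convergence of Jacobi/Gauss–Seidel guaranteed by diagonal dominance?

row 1: |5| − (4) = 1
row 2: |6| − (4) = 2
minimum over rows = 1 → strictly diagonally dominant (convergence guaranteed)

1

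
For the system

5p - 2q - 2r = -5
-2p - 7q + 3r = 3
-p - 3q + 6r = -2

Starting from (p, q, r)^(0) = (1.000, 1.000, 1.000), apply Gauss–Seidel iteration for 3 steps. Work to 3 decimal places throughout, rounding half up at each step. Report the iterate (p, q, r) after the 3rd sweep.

(-1.361, -0.317, -0.719)

Iteration 1:
  p = (-5 - (-2)·1.000 - (-2)·1.000) / (5) = -0.200
  q = (3 - (-2)·-0.200 - (3)·1.000) / (-7) = 0.057
  r = (-2 - (-1)·-0.200 - (-3)·0.057) / (6) = -0.338
Iteration 2:
  p = (-5 - (-2)·0.057 - (-2)·-0.338) / (5) = -1.112
  q = (3 - (-2)·-1.112 - (3)·-0.338) / (-7) = -0.256
  r = (-2 - (-1)·-1.112 - (-3)·-0.256) / (6) = -0.647
Iteration 3:
  p = (-5 - (-2)·-0.256 - (-2)·-0.647) / (5) = -1.361
  q = (3 - (-2)·-1.361 - (3)·-0.647) / (-7) = -0.317
  r = (-2 - (-1)·-1.361 - (-3)·-0.317) / (6) = -0.719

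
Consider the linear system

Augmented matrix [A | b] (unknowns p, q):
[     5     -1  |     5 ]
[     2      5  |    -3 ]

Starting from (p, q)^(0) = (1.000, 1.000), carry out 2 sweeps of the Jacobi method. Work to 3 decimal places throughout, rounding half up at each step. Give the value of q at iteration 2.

-1.080

Iteration 1:
  p = (5 - (-1)·1.000) / (5) = 1.200
  q = (-3 - (2)·1.000) / (5) = -1.000
Iteration 2:
  p = (5 - (-1)·-1.000) / (5) = 0.800
  q = (-3 - (2)·1.200) / (5) = -1.080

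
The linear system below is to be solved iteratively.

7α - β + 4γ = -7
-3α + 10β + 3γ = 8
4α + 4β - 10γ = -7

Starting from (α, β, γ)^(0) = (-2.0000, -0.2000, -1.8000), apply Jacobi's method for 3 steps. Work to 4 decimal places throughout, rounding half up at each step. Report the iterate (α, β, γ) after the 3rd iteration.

(-1.4471, 0.2638, 0.7250)

Iteration 1:
  α = (-7 - (-1)·-0.2000 - (4)·-1.8000) / (7) = 0.0000
  β = (8 - (-3)·-2.0000 - (3)·-1.8000) / (10) = 0.7400
  γ = (-7 - (4)·-2.0000 - (4)·-0.2000) / (-10) = -0.1800
Iteration 2:
  α = (-7 - (-1)·0.7400 - (4)·-0.1800) / (7) = -0.7914
  β = (8 - (-3)·0.0000 - (3)·-0.1800) / (10) = 0.8540
  γ = (-7 - (4)·0.0000 - (4)·0.7400) / (-10) = 0.9960
Iteration 3:
  α = (-7 - (-1)·0.8540 - (4)·0.9960) / (7) = -1.4471
  β = (8 - (-3)·-0.7914 - (3)·0.9960) / (10) = 0.2638
  γ = (-7 - (4)·-0.7914 - (4)·0.8540) / (-10) = 0.7250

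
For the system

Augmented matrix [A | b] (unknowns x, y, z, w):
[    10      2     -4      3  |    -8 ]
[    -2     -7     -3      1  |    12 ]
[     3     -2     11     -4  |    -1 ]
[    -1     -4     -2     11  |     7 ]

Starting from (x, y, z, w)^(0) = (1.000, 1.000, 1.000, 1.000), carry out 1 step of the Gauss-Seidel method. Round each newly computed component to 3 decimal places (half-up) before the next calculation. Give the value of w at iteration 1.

Iteration 1:
  x = (-8 - (2)·1.000 - (-4)·1.000 - (3)·1.000) / (10) = -0.900
  y = (12 - (-2)·-0.900 - (-3)·1.000 - (1)·1.000) / (-7) = -1.743
  z = (-1 - (3)·-0.900 - (-2)·-1.743 - (-4)·1.000) / (11) = 0.201
  w = (7 - (-1)·-0.900 - (-4)·-1.743 - (-2)·0.201) / (11) = -0.043

-0.043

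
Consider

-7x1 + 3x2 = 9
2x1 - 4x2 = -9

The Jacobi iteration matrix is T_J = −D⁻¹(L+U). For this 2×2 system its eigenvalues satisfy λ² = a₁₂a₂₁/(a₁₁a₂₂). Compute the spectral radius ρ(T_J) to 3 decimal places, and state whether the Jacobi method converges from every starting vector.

0.463

a₁₂a₂₁/(a₁₁a₂₂) = (3)·(2) / ((-7)·(-4)) = 0.214286
ρ = √|0.214286| = √0.214286 = 0.463
ρ < 1, so Jacobi converges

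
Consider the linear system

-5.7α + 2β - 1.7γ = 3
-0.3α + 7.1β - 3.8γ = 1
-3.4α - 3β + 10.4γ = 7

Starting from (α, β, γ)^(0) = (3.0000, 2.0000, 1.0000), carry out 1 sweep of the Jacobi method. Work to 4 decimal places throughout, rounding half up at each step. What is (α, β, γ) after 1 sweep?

(-0.1228, 0.8028, 2.2308)

Iteration 1:
  α = (3 - (2)·2.0000 - (-1.7)·1.0000) / (-5.7) = -0.1228
  β = (1 - (-0.3)·3.0000 - (-3.8)·1.0000) / (7.1) = 0.8028
  γ = (7 - (-3.4)·3.0000 - (-3)·2.0000) / (10.4) = 2.2308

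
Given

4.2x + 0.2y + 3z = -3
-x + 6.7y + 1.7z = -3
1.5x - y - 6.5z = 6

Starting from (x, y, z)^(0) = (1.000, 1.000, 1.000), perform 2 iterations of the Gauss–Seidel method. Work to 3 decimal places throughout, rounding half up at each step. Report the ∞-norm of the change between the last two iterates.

Iteration 1:
  x = (-3 - (0.2)·1.000 - (3)·1.000) / (4.2) = -1.476
  y = (-3 - (-1)·-1.476 - (1.7)·1.000) / (6.7) = -0.922
  z = (6 - (1.5)·-1.476 - (-1)·-0.922) / (-6.5) = -1.122
Iteration 2:
  x = (-3 - (0.2)·-0.922 - (3)·-1.122) / (4.2) = 0.131
  y = (-3 - (-1)·0.131 - (1.7)·-1.122) / (6.7) = -0.144
  z = (6 - (1.5)·0.131 - (-1)·-0.144) / (-6.5) = -0.871
Change: (1.607, 0.778, 0.251) → max |·| = 1.607

1.607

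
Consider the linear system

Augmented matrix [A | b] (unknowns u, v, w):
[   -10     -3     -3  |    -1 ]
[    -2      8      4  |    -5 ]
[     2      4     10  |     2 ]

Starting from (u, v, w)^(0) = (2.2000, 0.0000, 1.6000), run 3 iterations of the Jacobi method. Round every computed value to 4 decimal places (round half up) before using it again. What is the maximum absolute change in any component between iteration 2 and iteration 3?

Iteration 1:
  u = (-1 - (-3)·0.0000 - (-3)·1.6000) / (-10) = -0.3800
  v = (-5 - (-2)·2.2000 - (4)·1.6000) / (8) = -0.8750
  w = (2 - (2)·2.2000 - (4)·0.0000) / (10) = -0.2400
Iteration 2:
  u = (-1 - (-3)·-0.8750 - (-3)·-0.2400) / (-10) = 0.4345
  v = (-5 - (-2)·-0.3800 - (4)·-0.2400) / (8) = -0.6000
  w = (2 - (2)·-0.3800 - (4)·-0.8750) / (10) = 0.6260
Iteration 3:
  u = (-1 - (-3)·-0.6000 - (-3)·0.6260) / (-10) = 0.0922
  v = (-5 - (-2)·0.4345 - (4)·0.6260) / (8) = -0.8294
  w = (2 - (2)·0.4345 - (4)·-0.6000) / (10) = 0.3531
Change: (-0.3423, -0.2294, -0.2729) → max |·| = 0.3423

0.3423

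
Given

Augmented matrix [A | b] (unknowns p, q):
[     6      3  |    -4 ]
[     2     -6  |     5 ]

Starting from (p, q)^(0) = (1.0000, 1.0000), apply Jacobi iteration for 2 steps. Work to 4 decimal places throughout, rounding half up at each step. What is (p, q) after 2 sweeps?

(-0.4167, -1.2222)

Iteration 1:
  p = (-4 - (3)·1.0000) / (6) = -1.1667
  q = (5 - (2)·1.0000) / (-6) = -0.5000
Iteration 2:
  p = (-4 - (3)·-0.5000) / (6) = -0.4167
  q = (5 - (2)·-1.1667) / (-6) = -1.2222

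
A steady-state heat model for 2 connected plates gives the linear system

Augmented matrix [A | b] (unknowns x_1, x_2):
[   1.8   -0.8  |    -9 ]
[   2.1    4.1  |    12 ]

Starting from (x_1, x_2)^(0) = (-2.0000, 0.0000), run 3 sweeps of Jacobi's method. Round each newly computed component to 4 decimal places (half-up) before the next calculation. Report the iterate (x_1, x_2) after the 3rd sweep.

Iteration 1:
  x_1 = (-9 - (-0.8)·0.0000) / (1.8) = -5.0000
  x_2 = (12 - (2.1)·-2.0000) / (4.1) = 3.9512
Iteration 2:
  x_1 = (-9 - (-0.8)·3.9512) / (1.8) = -3.2439
  x_2 = (12 - (2.1)·-5.0000) / (4.1) = 5.4878
Iteration 3:
  x_1 = (-9 - (-0.8)·5.4878) / (1.8) = -2.5610
  x_2 = (12 - (2.1)·-3.2439) / (4.1) = 4.5883

(-2.5610, 4.5883)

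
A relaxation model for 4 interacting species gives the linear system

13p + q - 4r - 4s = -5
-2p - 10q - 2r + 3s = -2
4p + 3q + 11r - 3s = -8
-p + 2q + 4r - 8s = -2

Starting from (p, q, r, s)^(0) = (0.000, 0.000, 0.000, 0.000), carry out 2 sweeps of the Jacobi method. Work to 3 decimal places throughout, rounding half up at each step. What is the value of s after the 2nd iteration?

-0.015

Iteration 1:
  p = (-5 - (1)·0.000 - (-4)·0.000 - (-4)·0.000) / (13) = -0.385
  q = (-2 - (-2)·0.000 - (-2)·0.000 - (3)·0.000) / (-10) = 0.200
  r = (-8 - (4)·0.000 - (3)·0.000 - (-3)·0.000) / (11) = -0.727
  s = (-2 - (-1)·0.000 - (2)·0.000 - (4)·0.000) / (-8) = 0.250
Iteration 2:
  p = (-5 - (1)·0.200 - (-4)·-0.727 - (-4)·0.250) / (13) = -0.547
  q = (-2 - (-2)·-0.385 - (-2)·-0.727 - (3)·0.250) / (-10) = 0.497
  r = (-8 - (4)·-0.385 - (3)·0.200 - (-3)·0.250) / (11) = -0.574
  s = (-2 - (-1)·-0.385 - (2)·0.200 - (4)·-0.727) / (-8) = -0.015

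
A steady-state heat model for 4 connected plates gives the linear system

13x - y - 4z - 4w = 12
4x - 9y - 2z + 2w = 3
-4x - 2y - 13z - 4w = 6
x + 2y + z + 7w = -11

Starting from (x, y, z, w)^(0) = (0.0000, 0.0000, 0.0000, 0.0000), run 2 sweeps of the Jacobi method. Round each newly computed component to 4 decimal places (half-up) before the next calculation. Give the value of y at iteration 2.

-0.1697

Iteration 1:
  x = (12 - (-1)·0.0000 - (-4)·0.0000 - (-4)·0.0000) / (13) = 0.9231
  y = (3 - (4)·0.0000 - (-2)·0.0000 - (2)·0.0000) / (-9) = -0.3333
  z = (6 - (-4)·0.0000 - (-2)·0.0000 - (-4)·0.0000) / (-13) = -0.4615
  w = (-11 - (1)·0.0000 - (2)·0.0000 - (1)·0.0000) / (7) = -1.5714
Iteration 2:
  x = (12 - (-1)·-0.3333 - (-4)·-0.4615 - (-4)·-1.5714) / (13) = 0.2719
  y = (3 - (4)·0.9231 - (-2)·-0.4615 - (2)·-1.5714) / (-9) = -0.1697
  z = (6 - (-4)·0.9231 - (-2)·-0.3333 - (-4)·-1.5714) / (-13) = -0.2108
  w = (-11 - (1)·0.9231 - (2)·-0.3333 - (1)·-0.4615) / (7) = -1.5421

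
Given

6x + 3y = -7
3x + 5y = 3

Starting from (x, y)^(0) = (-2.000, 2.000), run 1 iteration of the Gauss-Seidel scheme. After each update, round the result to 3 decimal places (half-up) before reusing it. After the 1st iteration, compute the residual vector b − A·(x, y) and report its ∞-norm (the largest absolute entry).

Iteration 1:
  x = (-7 - (3)·2.000) / (6) = -2.167
  y = (3 - (3)·-2.167) / (5) = 1.900
Residual b − A·x = (0.302, 0.001); ∞-norm = 0.302

0.302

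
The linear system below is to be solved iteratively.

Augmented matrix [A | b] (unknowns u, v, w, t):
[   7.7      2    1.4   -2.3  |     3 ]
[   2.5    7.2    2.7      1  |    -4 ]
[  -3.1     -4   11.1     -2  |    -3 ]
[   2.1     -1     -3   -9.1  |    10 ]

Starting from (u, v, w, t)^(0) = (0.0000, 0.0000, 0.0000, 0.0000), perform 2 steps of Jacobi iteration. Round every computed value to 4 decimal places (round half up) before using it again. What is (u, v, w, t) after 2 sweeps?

Iteration 1:
  u = (3 - (2)·0.0000 - (1.4)·0.0000 - (-2.3)·0.0000) / (7.7) = 0.3896
  v = (-4 - (2.5)·0.0000 - (2.7)·0.0000 - (1)·0.0000) / (7.2) = -0.5556
  w = (-3 - (-3.1)·0.0000 - (-4)·0.0000 - (-2)·0.0000) / (11.1) = -0.2703
  t = (10 - (2.1)·0.0000 - (-1)·0.0000 - (-3)·0.0000) / (-9.1) = -1.0989
Iteration 2:
  u = (3 - (2)·-0.5556 - (1.4)·-0.2703 - (-2.3)·-1.0989) / (7.7) = 0.2548
  v = (-4 - (2.5)·0.3896 - (2.7)·-0.2703 - (1)·-1.0989) / (7.2) = -0.4368
  w = (-3 - (-3.1)·0.3896 - (-4)·-0.5556 - (-2)·-1.0989) / (11.1) = -0.5597
  t = (10 - (2.1)·0.3896 - (-1)·-0.5556 - (-3)·-0.2703) / (-9.1) = -0.8588

(0.2548, -0.4368, -0.5597, -0.8588)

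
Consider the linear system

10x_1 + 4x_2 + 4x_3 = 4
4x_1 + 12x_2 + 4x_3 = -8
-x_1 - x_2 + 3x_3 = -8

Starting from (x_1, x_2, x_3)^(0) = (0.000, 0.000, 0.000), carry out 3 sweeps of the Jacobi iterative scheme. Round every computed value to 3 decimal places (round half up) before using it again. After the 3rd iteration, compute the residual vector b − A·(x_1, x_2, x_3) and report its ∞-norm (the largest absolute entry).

1.720

Iteration 1:
  x_1 = (4 - (4)·0.000 - (4)·0.000) / (10) = 0.400
  x_2 = (-8 - (4)·0.000 - (4)·0.000) / (12) = -0.667
  x_3 = (-8 - (-1)·0.000 - (-1)·0.000) / (3) = -2.667
Iteration 2:
  x_1 = (4 - (4)·-0.667 - (4)·-2.667) / (10) = 1.734
  x_2 = (-8 - (4)·0.400 - (4)·-2.667) / (12) = 0.089
  x_3 = (-8 - (-1)·0.400 - (-1)·-0.667) / (3) = -2.756
Iteration 3:
  x_1 = (4 - (4)·0.089 - (4)·-2.756) / (10) = 1.467
  x_2 = (-8 - (4)·1.734 - (4)·-2.756) / (12) = -0.326
  x_3 = (-8 - (-1)·1.734 - (-1)·0.089) / (3) = -2.059
Residual b − A·x = (-1.130, -1.720, -0.682); ∞-norm = 1.720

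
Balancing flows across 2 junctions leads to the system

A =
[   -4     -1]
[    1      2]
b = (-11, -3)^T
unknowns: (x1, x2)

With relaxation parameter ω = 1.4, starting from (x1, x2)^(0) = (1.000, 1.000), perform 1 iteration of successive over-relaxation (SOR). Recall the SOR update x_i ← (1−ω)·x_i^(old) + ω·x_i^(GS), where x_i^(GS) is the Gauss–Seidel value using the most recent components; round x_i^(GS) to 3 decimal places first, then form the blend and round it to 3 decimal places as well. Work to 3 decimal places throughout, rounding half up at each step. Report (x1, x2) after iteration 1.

(3.100, -4.670)

Iteration 1:
  x1: GS value = (-11 - (-1)·1.000) / (-4) = 2.500;  x1 ← (1−ω)·1.000 + ω·2.500 = 3.100
  x2: GS value = (-3 - (1)·3.100) / (2) = -3.050;  x2 ← (1−ω)·1.000 + ω·-3.050 = -4.670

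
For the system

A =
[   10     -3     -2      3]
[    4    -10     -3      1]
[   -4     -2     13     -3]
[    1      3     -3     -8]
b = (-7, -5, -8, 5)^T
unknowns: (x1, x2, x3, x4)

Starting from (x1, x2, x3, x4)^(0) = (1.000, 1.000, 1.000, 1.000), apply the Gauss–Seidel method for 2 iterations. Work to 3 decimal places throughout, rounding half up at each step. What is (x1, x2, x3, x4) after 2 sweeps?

(-0.638, 0.356, -0.862, -0.248)

Iteration 1:
  x1 = (-7 - (-3)·1.000 - (-2)·1.000 - (3)·1.000) / (10) = -0.500
  x2 = (-5 - (4)·-0.500 - (-3)·1.000 - (1)·1.000) / (-10) = 0.100
  x3 = (-8 - (-4)·-0.500 - (-2)·0.100 - (-3)·1.000) / (13) = -0.523
  x4 = (5 - (1)·-0.500 - (3)·0.100 - (-3)·-0.523) / (-8) = -0.454
Iteration 2:
  x1 = (-7 - (-3)·0.100 - (-2)·-0.523 - (3)·-0.454) / (10) = -0.638
  x2 = (-5 - (4)·-0.638 - (-3)·-0.523 - (1)·-0.454) / (-10) = 0.356
  x3 = (-8 - (-4)·-0.638 - (-2)·0.356 - (-3)·-0.454) / (13) = -0.862
  x4 = (5 - (1)·-0.638 - (3)·0.356 - (-3)·-0.862) / (-8) = -0.248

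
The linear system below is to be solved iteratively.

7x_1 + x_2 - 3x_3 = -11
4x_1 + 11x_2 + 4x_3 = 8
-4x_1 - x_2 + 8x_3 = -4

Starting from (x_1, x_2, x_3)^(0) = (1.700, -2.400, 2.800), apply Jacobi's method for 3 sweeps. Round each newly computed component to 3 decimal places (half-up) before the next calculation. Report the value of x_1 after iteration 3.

-1.943

Iteration 1:
  x_1 = (-11 - (1)·-2.400 - (-3)·2.800) / (7) = -0.029
  x_2 = (8 - (4)·1.700 - (4)·2.800) / (11) = -0.909
  x_3 = (-4 - (-4)·1.700 - (-1)·-2.400) / (8) = 0.050
Iteration 2:
  x_1 = (-11 - (1)·-0.909 - (-3)·0.050) / (7) = -1.420
  x_2 = (8 - (4)·-0.029 - (4)·0.050) / (11) = 0.720
  x_3 = (-4 - (-4)·-0.029 - (-1)·-0.909) / (8) = -0.628
Iteration 3:
  x_1 = (-11 - (1)·0.720 - (-3)·-0.628) / (7) = -1.943
  x_2 = (8 - (4)·-1.420 - (4)·-0.628) / (11) = 1.472
  x_3 = (-4 - (-4)·-1.420 - (-1)·0.720) / (8) = -1.120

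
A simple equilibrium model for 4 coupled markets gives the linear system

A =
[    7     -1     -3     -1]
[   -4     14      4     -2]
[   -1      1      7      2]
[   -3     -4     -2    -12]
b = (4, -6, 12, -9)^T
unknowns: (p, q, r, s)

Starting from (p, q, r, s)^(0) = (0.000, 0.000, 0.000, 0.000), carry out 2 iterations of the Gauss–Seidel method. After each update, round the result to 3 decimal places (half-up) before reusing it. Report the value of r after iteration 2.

Iteration 1:
  p = (4 - (-1)·0.000 - (-3)·0.000 - (-1)·0.000) / (7) = 0.571
  q = (-6 - (-4)·0.571 - (4)·0.000 - (-2)·0.000) / (14) = -0.265
  r = (12 - (-1)·0.571 - (1)·-0.265 - (2)·0.000) / (7) = 1.834
  s = (-9 - (-3)·0.571 - (-4)·-0.265 - (-2)·1.834) / (-12) = 0.390
Iteration 2:
  p = (4 - (-1)·-0.265 - (-3)·1.834 - (-1)·0.390) / (7) = 1.375
  q = (-6 - (-4)·1.375 - (4)·1.834 - (-2)·0.390) / (14) = -0.504
  r = (12 - (-1)·1.375 - (1)·-0.504 - (2)·0.390) / (7) = 1.871
  s = (-9 - (-3)·1.375 - (-4)·-0.504 - (-2)·1.871) / (-12) = 0.262

1.871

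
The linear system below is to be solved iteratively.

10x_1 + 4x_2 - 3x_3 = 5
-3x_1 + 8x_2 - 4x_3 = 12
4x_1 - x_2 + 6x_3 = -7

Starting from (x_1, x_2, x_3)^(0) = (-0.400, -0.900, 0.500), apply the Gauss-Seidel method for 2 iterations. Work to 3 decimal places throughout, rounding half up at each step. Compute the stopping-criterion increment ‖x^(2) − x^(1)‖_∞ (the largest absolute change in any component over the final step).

1.807

Iteration 1:
  x_1 = (5 - (4)·-0.900 - (-3)·0.500) / (10) = 1.010
  x_2 = (12 - (-3)·1.010 - (-4)·0.500) / (8) = 2.129
  x_3 = (-7 - (4)·1.010 - (-1)·2.129) / (6) = -1.485
Iteration 2:
  x_1 = (5 - (4)·2.129 - (-3)·-1.485) / (10) = -0.797
  x_2 = (12 - (-3)·-0.797 - (-4)·-1.485) / (8) = 0.459
  x_3 = (-7 - (4)·-0.797 - (-1)·0.459) / (6) = -0.559
Change: (-1.807, -1.670, 0.926) → max |·| = 1.807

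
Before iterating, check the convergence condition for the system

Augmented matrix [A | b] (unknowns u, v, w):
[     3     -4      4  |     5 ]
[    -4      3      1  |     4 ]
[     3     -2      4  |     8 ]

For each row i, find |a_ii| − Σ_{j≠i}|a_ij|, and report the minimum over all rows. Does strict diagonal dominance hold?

-5

row 1: |3| − (4+4) = -5
row 2: |3| − (4+1) = -2
row 3: |4| − (3+2) = -1
minimum over rows = -5 → not strictly diagonally dominant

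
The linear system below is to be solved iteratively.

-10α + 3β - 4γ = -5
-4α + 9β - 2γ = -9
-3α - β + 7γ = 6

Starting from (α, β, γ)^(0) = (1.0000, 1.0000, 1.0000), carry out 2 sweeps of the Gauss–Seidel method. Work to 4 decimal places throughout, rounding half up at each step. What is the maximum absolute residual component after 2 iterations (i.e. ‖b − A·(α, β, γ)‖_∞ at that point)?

Iteration 1:
  α = (-5 - (3)·1.0000 - (-4)·1.0000) / (-10) = 0.4000
  β = (-9 - (-4)·0.4000 - (-2)·1.0000) / (9) = -0.6000
  γ = (6 - (-3)·0.4000 - (-1)·-0.6000) / (7) = 0.9429
Iteration 2:
  α = (-5 - (3)·-0.6000 - (-4)·0.9429) / (-10) = -0.0572
  β = (-9 - (-4)·-0.0572 - (-2)·0.9429) / (9) = -0.8159
  γ = (6 - (-3)·-0.0572 - (-1)·-0.8159) / (7) = 0.7161
Residual b − A·x = (-0.2599, -0.4535, -0.0002); ∞-norm = 0.4535

0.4535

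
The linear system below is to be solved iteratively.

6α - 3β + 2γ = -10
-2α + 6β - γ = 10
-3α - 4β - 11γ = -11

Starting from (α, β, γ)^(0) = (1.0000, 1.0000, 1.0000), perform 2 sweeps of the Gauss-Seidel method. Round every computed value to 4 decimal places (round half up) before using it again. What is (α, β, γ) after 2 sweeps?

(-1.3081, 1.3847, 0.8532)

Iteration 1:
  α = (-10 - (-3)·1.0000 - (2)·1.0000) / (6) = -1.5000
  β = (10 - (-2)·-1.5000 - (-1)·1.0000) / (6) = 1.3333
  γ = (-11 - (-3)·-1.5000 - (-4)·1.3333) / (-11) = 0.9243
Iteration 2:
  α = (-10 - (-3)·1.3333 - (2)·0.9243) / (6) = -1.3081
  β = (10 - (-2)·-1.3081 - (-1)·0.9243) / (6) = 1.3847
  γ = (-11 - (-3)·-1.3081 - (-4)·1.3847) / (-11) = 0.8532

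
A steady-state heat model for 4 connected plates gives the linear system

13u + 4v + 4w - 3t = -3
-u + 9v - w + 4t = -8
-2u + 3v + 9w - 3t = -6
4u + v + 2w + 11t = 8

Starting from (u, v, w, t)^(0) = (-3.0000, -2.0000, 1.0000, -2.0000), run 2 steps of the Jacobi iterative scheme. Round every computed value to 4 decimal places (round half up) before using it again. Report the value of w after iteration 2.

Iteration 1:
  u = (-3 - (4)·-2.0000 - (4)·1.0000 - (-3)·-2.0000) / (13) = -0.3846
  v = (-8 - (-1)·-3.0000 - (-1)·1.0000 - (4)·-2.0000) / (9) = -0.2222
  w = (-6 - (-2)·-3.0000 - (3)·-2.0000 - (-3)·-2.0000) / (9) = -1.3333
  t = (8 - (4)·-3.0000 - (1)·-2.0000 - (2)·1.0000) / (11) = 1.8182
Iteration 2:
  u = (-3 - (4)·-0.2222 - (4)·-1.3333 - (-3)·1.8182) / (13) = 0.6674
  v = (-8 - (-1)·-0.3846 - (-1)·-1.3333 - (4)·1.8182) / (9) = -1.8879
  w = (-6 - (-2)·-0.3846 - (3)·-0.2222 - (-3)·1.8182) / (9) = -0.0720
  t = (8 - (4)·-0.3846 - (1)·-0.2222 - (2)·-1.3333) / (11) = 1.1297

-0.0720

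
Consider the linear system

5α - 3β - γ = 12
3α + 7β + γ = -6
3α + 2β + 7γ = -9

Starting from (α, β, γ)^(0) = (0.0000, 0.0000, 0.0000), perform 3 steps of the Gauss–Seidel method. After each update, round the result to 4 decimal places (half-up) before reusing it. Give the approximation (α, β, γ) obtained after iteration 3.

Iteration 1:
  α = (12 - (-3)·0.0000 - (-1)·0.0000) / (5) = 2.4000
  β = (-6 - (3)·2.4000 - (1)·0.0000) / (7) = -1.8857
  γ = (-9 - (3)·2.4000 - (2)·-1.8857) / (7) = -1.7755
Iteration 2:
  α = (12 - (-3)·-1.8857 - (-1)·-1.7755) / (5) = 0.9135
  β = (-6 - (3)·0.9135 - (1)·-1.7755) / (7) = -0.9950
  γ = (-9 - (3)·0.9135 - (2)·-0.9950) / (7) = -1.3929
Iteration 3:
  α = (12 - (-3)·-0.9950 - (-1)·-1.3929) / (5) = 1.5244
  β = (-6 - (3)·1.5244 - (1)·-1.3929) / (7) = -1.3115
  γ = (-9 - (3)·1.5244 - (2)·-1.3115) / (7) = -1.5643

(1.5244, -1.3115, -1.5643)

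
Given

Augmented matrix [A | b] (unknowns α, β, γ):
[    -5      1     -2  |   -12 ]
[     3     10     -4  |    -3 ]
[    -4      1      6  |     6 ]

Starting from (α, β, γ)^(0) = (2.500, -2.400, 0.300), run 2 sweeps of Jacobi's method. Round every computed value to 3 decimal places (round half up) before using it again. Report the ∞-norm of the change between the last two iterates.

1.317

Iteration 1:
  α = (-12 - (1)·-2.400 - (-2)·0.300) / (-5) = 1.800
  β = (-3 - (3)·2.500 - (-4)·0.300) / (10) = -0.930
  γ = (6 - (-4)·2.500 - (1)·-2.400) / (6) = 3.067
Iteration 2:
  α = (-12 - (1)·-0.930 - (-2)·3.067) / (-5) = 0.987
  β = (-3 - (3)·1.800 - (-4)·3.067) / (10) = 0.387
  γ = (6 - (-4)·1.800 - (1)·-0.930) / (6) = 2.355
Change: (-0.813, 1.317, -0.712) → max |·| = 1.317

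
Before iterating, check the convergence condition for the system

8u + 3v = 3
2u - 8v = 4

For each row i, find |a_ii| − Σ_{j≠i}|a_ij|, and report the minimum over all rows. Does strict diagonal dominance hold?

5

row 1: |8| − (3) = 5
row 2: |-8| − (2) = 6
minimum over rows = 5 → strictly diagonally dominant (convergence guaranteed)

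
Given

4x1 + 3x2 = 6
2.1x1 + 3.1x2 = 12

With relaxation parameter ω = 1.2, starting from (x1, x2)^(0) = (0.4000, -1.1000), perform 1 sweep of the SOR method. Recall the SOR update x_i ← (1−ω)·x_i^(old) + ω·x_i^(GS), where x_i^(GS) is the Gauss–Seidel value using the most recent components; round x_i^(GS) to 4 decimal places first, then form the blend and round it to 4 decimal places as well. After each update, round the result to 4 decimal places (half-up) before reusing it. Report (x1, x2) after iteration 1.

Iteration 1:
  x1: GS value = (6 - (3)·-1.1000) / (4) = 2.3250;  x1 ← (1−ω)·0.4000 + ω·2.3250 = 2.7100
  x2: GS value = (12 - (2.1)·2.7100) / (3.1) = 2.0352;  x2 ← (1−ω)·-1.1000 + ω·2.0352 = 2.6622

(2.7100, 2.6622)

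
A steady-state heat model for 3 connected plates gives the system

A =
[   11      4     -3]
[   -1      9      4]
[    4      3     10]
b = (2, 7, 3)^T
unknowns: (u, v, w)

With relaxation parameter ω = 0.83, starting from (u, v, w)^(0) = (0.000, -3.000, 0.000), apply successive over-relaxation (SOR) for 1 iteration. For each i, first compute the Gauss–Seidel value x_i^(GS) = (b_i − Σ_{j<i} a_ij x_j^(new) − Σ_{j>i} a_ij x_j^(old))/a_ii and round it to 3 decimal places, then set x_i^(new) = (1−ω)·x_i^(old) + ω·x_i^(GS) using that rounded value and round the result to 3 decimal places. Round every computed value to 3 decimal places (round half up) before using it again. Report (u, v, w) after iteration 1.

(1.057, 0.233, -0.160)

Iteration 1:
  u: GS value = (2 - (4)·-3.000 - (-3)·0.000) / (11) = 1.273;  u ← (1−ω)·0.000 + ω·1.273 = 1.057
  v: GS value = (7 - (-1)·1.057 - (4)·0.000) / (9) = 0.895;  v ← (1−ω)·-3.000 + ω·0.895 = 0.233
  w: GS value = (3 - (4)·1.057 - (3)·0.233) / (10) = -0.193;  w ← (1−ω)·0.000 + ω·-0.193 = -0.160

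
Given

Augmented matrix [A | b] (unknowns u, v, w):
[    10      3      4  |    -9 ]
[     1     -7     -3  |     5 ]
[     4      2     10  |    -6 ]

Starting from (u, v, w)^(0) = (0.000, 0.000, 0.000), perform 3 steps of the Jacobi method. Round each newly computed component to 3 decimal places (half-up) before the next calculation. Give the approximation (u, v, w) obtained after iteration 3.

(-0.685, -0.736, -0.304)

Iteration 1:
  u = (-9 - (3)·0.000 - (4)·0.000) / (10) = -0.900
  v = (5 - (1)·0.000 - (-3)·0.000) / (-7) = -0.714
  w = (-6 - (4)·0.000 - (2)·0.000) / (10) = -0.600
Iteration 2:
  u = (-9 - (3)·-0.714 - (4)·-0.600) / (10) = -0.446
  v = (5 - (1)·-0.900 - (-3)·-0.600) / (-7) = -0.586
  w = (-6 - (4)·-0.900 - (2)·-0.714) / (10) = -0.097
Iteration 3:
  u = (-9 - (3)·-0.586 - (4)·-0.097) / (10) = -0.685
  v = (5 - (1)·-0.446 - (-3)·-0.097) / (-7) = -0.736
  w = (-6 - (4)·-0.446 - (2)·-0.586) / (10) = -0.304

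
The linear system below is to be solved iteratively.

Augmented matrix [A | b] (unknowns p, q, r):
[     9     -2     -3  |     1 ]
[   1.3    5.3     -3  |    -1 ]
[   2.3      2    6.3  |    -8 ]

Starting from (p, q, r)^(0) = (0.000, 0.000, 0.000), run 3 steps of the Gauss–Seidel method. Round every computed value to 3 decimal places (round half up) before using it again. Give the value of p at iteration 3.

-0.363

Iteration 1:
  p = (1 - (-2)·0.000 - (-3)·0.000) / (9) = 0.111
  q = (-1 - (1.3)·0.111 - (-3)·0.000) / (5.3) = -0.216
  r = (-8 - (2.3)·0.111 - (2)·-0.216) / (6.3) = -1.242
Iteration 2:
  p = (1 - (-2)·-0.216 - (-3)·-1.242) / (9) = -0.351
  q = (-1 - (1.3)·-0.351 - (-3)·-1.242) / (5.3) = -0.806
  r = (-8 - (2.3)·-0.351 - (2)·-0.806) / (6.3) = -0.886
Iteration 3:
  p = (1 - (-2)·-0.806 - (-3)·-0.886) / (9) = -0.363
  q = (-1 - (1.3)·-0.363 - (-3)·-0.886) / (5.3) = -0.601
  r = (-8 - (2.3)·-0.363 - (2)·-0.601) / (6.3) = -0.947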